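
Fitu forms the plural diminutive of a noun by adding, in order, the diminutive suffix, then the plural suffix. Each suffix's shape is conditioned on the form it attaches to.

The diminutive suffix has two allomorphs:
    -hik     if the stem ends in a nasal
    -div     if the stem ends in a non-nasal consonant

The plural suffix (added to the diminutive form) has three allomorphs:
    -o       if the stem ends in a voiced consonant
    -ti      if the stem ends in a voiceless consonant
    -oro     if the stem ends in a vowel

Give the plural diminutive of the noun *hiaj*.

The final consonant of *hiaj* is /j/, which is non-nasal, so the diminutive suffix is -div, giving *hiajdiv*.
The diminutive form *hiajdiv*: final sound = /v/, a voiced consonant → -o → *hiajdivo*.

hiajdivo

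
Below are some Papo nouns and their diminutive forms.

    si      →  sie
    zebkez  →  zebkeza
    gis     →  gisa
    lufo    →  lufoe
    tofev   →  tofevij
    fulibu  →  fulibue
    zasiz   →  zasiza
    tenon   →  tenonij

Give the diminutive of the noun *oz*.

oza

Looking at the final sound of each stem: -a when the stem ends in a sibilant (*zebkez*, *gis*, *zasiz*); -ij when the stem ends in a non-sibilant consonant (*tofev*, *tenon*); -e when the stem ends in a vowel (*si*, *lufo*, *fulibu*).
Since the final sound of *oz* is /z/ (a sibilant), it takes -a, giving *oza*.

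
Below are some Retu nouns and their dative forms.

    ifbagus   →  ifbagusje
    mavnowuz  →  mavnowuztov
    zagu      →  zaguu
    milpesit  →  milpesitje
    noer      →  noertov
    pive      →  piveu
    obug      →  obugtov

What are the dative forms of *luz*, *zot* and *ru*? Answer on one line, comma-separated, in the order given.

luztov, zotje, ruu

The alternation tracks the final sound of the stem — -je when the stem ends in a voiceless consonant (*ifbagus*, *milpesit*); -tov when the stem ends in a voiced consonant (*mavnowuz*, *noer*, *obug*); -u when the stem ends in a vowel (*zagu*, *pive*).
*luz*: final sound = /z/, a voiced consonant → -tov → *luztov*.
*zot* — final sound /t/ (a voiceless consonant) → -je → *zotje*.
The final sound of *ru* is /u/, which is a vowel, so the suffix is -u, giving *ruu*.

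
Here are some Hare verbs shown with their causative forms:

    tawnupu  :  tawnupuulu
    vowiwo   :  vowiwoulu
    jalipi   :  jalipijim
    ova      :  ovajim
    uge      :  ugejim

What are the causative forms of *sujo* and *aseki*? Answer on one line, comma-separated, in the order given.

The suffix is conditioned by the last vowel: -ulu when the last vowel of the stem is a rounded vowel (*tawnupu*, *vowiwo*); -jim when the last vowel of the stem is an unrounded vowel (*jalipi*, *ova*, *uge*).
Since the last vowel of *sujo* is /o/ (a rounded vowel), it takes -ulu, giving *sujoulu*.
*aseki*: last vowel = /i/, an unrounded vowel → -jim → *asekijim*.

sujoulu, asekijim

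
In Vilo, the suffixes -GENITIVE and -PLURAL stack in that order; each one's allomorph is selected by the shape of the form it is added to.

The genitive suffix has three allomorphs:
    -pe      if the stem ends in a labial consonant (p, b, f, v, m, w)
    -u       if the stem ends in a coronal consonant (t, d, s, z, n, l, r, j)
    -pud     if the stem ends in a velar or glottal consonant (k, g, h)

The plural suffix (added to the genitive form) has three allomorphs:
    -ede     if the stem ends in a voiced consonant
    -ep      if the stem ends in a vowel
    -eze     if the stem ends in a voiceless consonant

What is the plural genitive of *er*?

*er*: final consonant = /r/, coronal → -u → *eru*.
The final sound of the genitive form *eru* is /u/, which is a vowel, so the plural suffix is -ep, giving *eruep*.

eruep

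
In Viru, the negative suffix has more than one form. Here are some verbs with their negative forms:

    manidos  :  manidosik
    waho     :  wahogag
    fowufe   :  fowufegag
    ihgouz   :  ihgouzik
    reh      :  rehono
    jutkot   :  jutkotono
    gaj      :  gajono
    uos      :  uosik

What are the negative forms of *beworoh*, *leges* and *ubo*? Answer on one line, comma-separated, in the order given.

The suffix is conditioned by the final sound: -ik when the stem ends in a sibilant (*manidos*, *ihgouz*, *uos*); -ono when the stem ends in a non-sibilant consonant (*reh*, *jutkot*, *gaj*); -gag when the stem ends in a vowel (*waho*, *fowufe*).
Since the final sound of *beworoh* is /h/ (a non-sibilant consonant), it takes -ono, giving *beworohono*.
Since the final sound of *leges* is /s/ (a sibilant), it takes -ik, giving *legesik*.
*ubo* — final sound /o/ (a vowel) → -gag → *ubogag*.

beworohono, legesik, ubogag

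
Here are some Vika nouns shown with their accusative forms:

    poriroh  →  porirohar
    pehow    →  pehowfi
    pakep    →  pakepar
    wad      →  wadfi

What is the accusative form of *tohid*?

tohidfi

Looking at the final consonant of each stem: -ar when the stem ends in a voiceless consonant (*poriroh*, *pakep*); -fi when the stem ends in a voiced consonant (*pehow*, *wad*).
*tohid* — final consonant /d/ (voiced) → -fi → *tohidfi*.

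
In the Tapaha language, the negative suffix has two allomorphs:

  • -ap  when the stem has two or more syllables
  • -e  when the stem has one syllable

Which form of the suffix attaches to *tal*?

-e

With one syllable, *tal* takes -e.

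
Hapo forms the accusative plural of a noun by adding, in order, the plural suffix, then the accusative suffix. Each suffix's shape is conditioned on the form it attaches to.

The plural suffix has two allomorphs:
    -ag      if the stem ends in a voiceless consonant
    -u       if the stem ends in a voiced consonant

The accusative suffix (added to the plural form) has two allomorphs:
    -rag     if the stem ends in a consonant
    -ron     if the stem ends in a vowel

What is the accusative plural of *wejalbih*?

*wejalbih* — final consonant /h/ (voiceless) → -ag → *wejalbihag*.
The plural form *wejalbihag* — final sound /g/ (a consonant) → -rag → *wejalbihagrag*.

wejalbihagrag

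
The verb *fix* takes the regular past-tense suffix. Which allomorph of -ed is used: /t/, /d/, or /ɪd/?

/t/

The stem *fix* ends in a voiceless consonant other than /t/.
The -ed suffix is realized as /ɪd/ after /t, d/; as /t/ after other voiceless consonants; and as /d/ after other voiced sounds.
So -ed on *fix* is pronounced /t/.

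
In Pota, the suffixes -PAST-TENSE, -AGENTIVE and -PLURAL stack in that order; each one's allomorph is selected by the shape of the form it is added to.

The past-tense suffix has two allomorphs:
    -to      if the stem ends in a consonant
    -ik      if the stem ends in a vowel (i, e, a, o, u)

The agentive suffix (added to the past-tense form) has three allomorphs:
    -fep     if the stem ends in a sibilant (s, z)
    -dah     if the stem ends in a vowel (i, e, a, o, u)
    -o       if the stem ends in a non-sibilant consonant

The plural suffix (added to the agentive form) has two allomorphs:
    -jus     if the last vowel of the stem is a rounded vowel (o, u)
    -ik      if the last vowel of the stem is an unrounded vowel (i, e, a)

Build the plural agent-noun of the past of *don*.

*don*: final sound = /n/, a consonant → -to → *donto*.
The final sound of the past-tense form *donto* is /o/, which is a vowel, so the agentive suffix is -dah, giving *dontodah*.
The agentive form *dontodah*: last vowel = /a/, an unrounded vowel → -ik → *dontodahik*.

dontodahik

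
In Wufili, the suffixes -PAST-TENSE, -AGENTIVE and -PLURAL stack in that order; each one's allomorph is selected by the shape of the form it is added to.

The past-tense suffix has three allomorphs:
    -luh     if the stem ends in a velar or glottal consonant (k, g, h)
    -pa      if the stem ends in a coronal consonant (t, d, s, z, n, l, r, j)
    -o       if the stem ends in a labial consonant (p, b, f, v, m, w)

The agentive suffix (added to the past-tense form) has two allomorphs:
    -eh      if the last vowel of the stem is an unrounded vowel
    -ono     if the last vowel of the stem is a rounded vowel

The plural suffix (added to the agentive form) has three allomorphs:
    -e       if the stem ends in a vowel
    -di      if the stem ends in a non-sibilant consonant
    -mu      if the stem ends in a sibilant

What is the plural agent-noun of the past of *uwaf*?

uwafoonoe

*uwaf*: final consonant = /f/, labial → -o → *uwafo*.
The last vowel of the past-tense form *uwafo* is /o/, which is a rounded vowel, so the agentive suffix is -ono, giving *uwafoono*.
The final sound of the agentive form *uwafoono* is /o/, which is a vowel, so the plural suffix is -e, giving *uwafoonoe*.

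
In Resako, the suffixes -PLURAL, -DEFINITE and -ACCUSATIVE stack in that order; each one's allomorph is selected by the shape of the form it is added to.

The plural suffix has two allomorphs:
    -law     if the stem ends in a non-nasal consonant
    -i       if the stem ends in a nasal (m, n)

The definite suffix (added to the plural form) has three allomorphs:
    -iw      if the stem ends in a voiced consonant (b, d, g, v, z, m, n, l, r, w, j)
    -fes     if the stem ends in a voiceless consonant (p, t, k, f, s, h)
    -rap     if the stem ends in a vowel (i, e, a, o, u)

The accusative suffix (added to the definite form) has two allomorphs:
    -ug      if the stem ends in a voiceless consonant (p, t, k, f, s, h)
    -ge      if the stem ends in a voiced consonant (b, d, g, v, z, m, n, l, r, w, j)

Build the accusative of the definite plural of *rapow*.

Since the final consonant of *rapow* is /w/ (non-nasal), it takes -law, giving *rapowlaw*.
The plural form *rapowlaw*: final sound = /w/, a voiced consonant → -iw → *rapowlawiw*.
The definite form *rapowlawiw*: final consonant = /w/, voiced → -ge → *rapowlawiwge*.

rapowlawiwge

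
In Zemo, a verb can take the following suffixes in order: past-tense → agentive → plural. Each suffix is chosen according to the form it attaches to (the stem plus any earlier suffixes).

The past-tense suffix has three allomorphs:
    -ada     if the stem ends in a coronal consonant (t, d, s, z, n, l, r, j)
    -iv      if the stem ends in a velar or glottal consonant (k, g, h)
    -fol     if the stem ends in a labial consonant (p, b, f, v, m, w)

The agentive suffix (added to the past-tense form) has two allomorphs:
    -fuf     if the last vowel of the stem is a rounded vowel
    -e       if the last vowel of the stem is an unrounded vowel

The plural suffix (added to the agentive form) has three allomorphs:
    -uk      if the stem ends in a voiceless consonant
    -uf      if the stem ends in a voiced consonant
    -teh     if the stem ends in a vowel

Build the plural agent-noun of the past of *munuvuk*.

munuvukiveteh

*munuvuk*: final consonant = /k/, velar/glottal → -iv → *munuvukiv*.
The past-tense form *munuvukiv* — last vowel /i/ (an unrounded vowel) → -e → *munuvukive*.
The final sound of the agentive form *munuvukive* is /e/, which is a vowel, so the plural suffix is -teh, giving *munuvukiveteh*.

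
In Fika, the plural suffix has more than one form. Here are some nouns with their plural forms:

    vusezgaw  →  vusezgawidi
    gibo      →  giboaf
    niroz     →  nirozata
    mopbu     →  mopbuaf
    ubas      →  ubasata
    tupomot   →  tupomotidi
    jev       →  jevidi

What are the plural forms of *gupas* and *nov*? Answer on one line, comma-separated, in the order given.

gupasata, novidi

The suffix is conditioned by the final sound: -ata when the stem ends in a sibilant (*niroz*, *ubas*); -idi when the stem ends in a non-sibilant consonant (*vusezgaw*, *tupomot*, *jev*); -af when the stem ends in a vowel (*gibo*, *mopbu*).
The final sound of *gupas* is /s/, which is a sibilant, so the suffix is -ata, giving *gupasata*.
*nov*: final sound = /v/, a non-sibilant consonant → -idi → *novidi*.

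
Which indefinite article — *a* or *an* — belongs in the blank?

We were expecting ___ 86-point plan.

an

The indefinite article is chosen by the initial *sound* of the following word, not its spelling.
The number *86* is spoken "eighty-…", beginning with /ˈeɪti/ — a vowel sound.
So the article is *an*: We were expecting an 86-point plan.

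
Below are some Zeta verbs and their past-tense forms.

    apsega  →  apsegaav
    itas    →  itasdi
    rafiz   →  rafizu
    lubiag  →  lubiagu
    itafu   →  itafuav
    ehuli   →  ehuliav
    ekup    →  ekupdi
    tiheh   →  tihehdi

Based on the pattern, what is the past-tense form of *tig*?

The alternation tracks the final sound of the stem — -di when the stem ends in a voiceless consonant (*itas*, *ekup*, *tiheh*); -u when the stem ends in a voiced consonant (*rafiz*, *lubiag*); -av when the stem ends in a vowel (*apsega*, *itafu*, *ehuli*).
Since the final sound of *tig* is /g/ (a voiced consonant), it takes -u, giving *tigu*.

tigu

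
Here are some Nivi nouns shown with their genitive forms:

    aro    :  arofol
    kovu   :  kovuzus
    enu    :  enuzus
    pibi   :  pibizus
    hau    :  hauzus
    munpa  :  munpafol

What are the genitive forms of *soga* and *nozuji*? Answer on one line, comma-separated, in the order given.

The pattern is height harmony: -zus when the last vowel of the stem is a high vowel (*kovu*, *enu*, *pibi*, *hau*); -fol when the last vowel of the stem is a non-high vowel (*aro*, *munpa*).
*soga* — last vowel /a/ (a non-high vowel) → -fol → *sogafol*.
The last vowel of *nozuji* is /i/, which is a high vowel, so the suffix is -zus, giving *nozujizus*.

sogafol, nozujizus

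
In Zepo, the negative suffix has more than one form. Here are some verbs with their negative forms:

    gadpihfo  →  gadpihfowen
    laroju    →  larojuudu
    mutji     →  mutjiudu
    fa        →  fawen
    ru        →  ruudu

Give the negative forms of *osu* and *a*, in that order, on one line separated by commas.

Looking at the last vowel of each stem: -udu when the last vowel of the stem is a high vowel (*laroju*, *mutji*, *ru*); -wen when the last vowel of the stem is a non-high vowel (*gadpihfo*, *fa*).
*osu*: last vowel = /u/, a high vowel → -udu → *osuudu*.
Since the last vowel of *a* is /a/ (a non-high vowel), it takes -wen, giving *awen*.

osuudu, awen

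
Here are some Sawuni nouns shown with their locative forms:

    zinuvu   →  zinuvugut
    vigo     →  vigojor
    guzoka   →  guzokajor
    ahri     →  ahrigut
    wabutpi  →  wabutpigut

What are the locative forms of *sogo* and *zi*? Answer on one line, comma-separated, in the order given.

sogojor, zigut

The suffix is conditioned by the last vowel: -gut when the last vowel of the stem is a high vowel (*zinuvu*, *ahri*, *wabutpi*); -jor when the last vowel of the stem is a non-high vowel (*vigo*, *guzoka*).
*sogo*: last vowel = /o/, a non-high vowel → -jor → *sogojor*.
*zi*: last vowel = /i/, a high vowel → -gut → *zigut*.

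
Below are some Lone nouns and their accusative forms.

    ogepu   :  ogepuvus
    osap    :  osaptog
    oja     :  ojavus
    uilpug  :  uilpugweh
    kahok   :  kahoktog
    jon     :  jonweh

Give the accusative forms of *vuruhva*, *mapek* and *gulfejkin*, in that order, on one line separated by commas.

vuruhvavus, mapektog, gulfejkinweh

The pattern is voicing of the final sound: -tog when the stem ends in a voiceless consonant (*osap*, *kahok*); -weh when the stem ends in a voiced consonant (*uilpug*, *jon*); -vus when the stem ends in a vowel (*ogepu*, *oja*).
*vuruhva*: final sound = /a/, a vowel → -vus → *vuruhvavus*.
*mapek*: final sound = /k/, a voiceless consonant → -tog → *mapektog*.
*gulfejkin* — final sound /n/ (a voiced consonant) → -weh → *gulfejkinweh*.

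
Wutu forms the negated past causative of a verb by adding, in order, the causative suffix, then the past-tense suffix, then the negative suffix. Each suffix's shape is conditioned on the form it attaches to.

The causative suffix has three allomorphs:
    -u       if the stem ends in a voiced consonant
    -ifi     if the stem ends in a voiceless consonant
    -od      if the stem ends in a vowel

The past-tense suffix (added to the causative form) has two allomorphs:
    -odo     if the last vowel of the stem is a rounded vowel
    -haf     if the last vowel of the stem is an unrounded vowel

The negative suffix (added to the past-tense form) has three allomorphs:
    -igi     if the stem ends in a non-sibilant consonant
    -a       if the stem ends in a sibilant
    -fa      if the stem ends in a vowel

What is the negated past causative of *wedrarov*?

*wedrarov* — final sound /v/ (a voiced consonant) → -u → *wedrarovu*.
The causative form *wedrarovu*: last vowel = /u/, a rounded vowel → -odo → *wedrarovuodo*.
The past-tense form *wedrarovuodo* — final sound /o/ (a vowel) → -fa → *wedrarovuodofa*.

wedrarovuodofa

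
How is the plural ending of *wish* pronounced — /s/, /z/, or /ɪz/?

/ɪz/

The stem *wish* ends in a sibilant (/s, z, ʃ, ʒ, tʃ, dʒ/).
The plural suffix surfaces as /ɪz/ after sibilants, /s/ after other voiceless consonants, and /z/ after other voiced sounds.
So the plural -s on *wish* is pronounced /ɪz/.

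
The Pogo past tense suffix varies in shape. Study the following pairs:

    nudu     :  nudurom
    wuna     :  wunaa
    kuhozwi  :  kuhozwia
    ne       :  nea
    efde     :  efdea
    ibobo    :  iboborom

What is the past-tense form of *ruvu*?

The suffix is conditioned by the last vowel: -rom when the last vowel of the stem is a rounded vowel (*nudu*, *ibobo*); -a when the last vowel of the stem is an unrounded vowel (*wuna*, *kuhozwi*, *ne*, *efde*).
The last vowel of *ruvu* is /u/, which is a rounded vowel, so the suffix is -rom, giving *ruvurom*.

ruvurom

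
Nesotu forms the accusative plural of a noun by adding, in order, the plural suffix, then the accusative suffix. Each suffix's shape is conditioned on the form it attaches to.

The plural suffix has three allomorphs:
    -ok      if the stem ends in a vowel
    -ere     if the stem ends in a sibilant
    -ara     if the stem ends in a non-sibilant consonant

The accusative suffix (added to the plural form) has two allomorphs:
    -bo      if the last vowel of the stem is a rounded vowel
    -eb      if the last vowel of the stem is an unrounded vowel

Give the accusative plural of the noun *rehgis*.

rehgisereeb

*rehgis* — final sound /s/ (a sibilant) → -ere → *rehgisere*.
Since the last vowel of the plural form *rehgisere* is /e/ (an unrounded vowel), it takes -eb, giving *rehgisereeb*.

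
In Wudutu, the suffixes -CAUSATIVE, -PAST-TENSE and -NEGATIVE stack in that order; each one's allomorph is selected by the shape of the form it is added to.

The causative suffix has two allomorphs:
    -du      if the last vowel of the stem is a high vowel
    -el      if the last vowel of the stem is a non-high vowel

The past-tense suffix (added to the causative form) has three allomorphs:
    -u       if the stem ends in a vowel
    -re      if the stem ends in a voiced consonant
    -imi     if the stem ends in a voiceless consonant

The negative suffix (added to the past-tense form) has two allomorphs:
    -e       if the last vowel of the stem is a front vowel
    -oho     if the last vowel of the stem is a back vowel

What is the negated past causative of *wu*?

*wu* — last vowel /u/ (a high vowel) → -du → *wudu*.
Since the final sound of the causative form *wudu* is /u/ (a vowel), it takes -u, giving *wuduu*.
Since the last vowel of the past-tense form *wuduu* is /u/ (a back vowel), it takes -oho, giving *wuduuoho*.

wuduuoho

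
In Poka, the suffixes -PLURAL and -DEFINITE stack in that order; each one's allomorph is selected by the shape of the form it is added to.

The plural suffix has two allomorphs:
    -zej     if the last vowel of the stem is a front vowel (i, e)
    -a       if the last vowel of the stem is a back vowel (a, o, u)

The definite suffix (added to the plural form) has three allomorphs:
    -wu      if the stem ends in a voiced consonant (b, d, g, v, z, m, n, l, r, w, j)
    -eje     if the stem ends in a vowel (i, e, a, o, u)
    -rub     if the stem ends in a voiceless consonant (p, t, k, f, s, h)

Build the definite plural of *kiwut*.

kiwutaeje

The last vowel of *kiwut* is /u/, which is a back vowel, so the plural suffix is -a, giving *kiwuta*.
The final sound of the plural form *kiwuta* is /a/, which is a vowel, so the definite suffix is -eje, giving *kiwutaeje*.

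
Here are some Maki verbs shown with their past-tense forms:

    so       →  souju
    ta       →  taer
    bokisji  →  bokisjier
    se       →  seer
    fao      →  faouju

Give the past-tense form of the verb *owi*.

The pattern is rounding harmony: -uju when the last vowel of the stem is a rounded vowel (*so*, *fao*); -er when the last vowel of the stem is an unrounded vowel (*ta*, *bokisji*, *se*).
The last vowel of *owi* is /i/, which is an unrounded vowel, so the suffix is -er, giving *owier*.

owier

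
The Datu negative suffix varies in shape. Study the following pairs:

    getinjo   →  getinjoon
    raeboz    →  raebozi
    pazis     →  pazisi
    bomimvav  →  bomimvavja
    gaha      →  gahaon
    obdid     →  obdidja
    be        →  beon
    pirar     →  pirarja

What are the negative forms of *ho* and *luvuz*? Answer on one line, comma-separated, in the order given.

The alternation tracks the final sound of the stem — -i when the stem ends in a sibilant (*raeboz*, *pazis*); -ja when the stem ends in a non-sibilant consonant (*bomimvav*, *obdid*, *pirar*); -on when the stem ends in a vowel (*getinjo*, *gaha*, *be*).
*ho* — final sound /o/ (a vowel) → -on → *hoon*.
The final sound of *luvuz* is /z/, which is a sibilant, so the suffix is -i, giving *luvuzi*.

hoon, luvuzi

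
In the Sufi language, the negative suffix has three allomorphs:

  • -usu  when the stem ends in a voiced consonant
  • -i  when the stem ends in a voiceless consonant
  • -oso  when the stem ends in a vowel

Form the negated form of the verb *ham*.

*ham* — final sound /m/ (a voiced consonant) → -usu → *hamusu*.

hamusu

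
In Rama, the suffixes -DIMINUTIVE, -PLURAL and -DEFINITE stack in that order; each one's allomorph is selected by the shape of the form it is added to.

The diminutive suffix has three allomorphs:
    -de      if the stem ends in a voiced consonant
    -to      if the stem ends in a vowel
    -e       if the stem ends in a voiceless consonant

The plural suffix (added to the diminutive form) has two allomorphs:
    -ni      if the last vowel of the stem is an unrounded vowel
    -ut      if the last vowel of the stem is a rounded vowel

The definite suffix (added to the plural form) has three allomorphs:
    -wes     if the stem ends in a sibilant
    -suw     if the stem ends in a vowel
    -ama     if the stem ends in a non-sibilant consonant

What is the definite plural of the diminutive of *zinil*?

The final sound of *zinil* is /l/, which is a voiced consonant, so the diminutive suffix is -de, giving *zinilde*.
The diminutive form *zinilde* — last vowel /e/ (an unrounded vowel) → -ni → *zinildeni*.
Since the final sound of the plural form *zinildeni* is /i/ (a vowel), it takes -suw, giving *zinildenisuw*.

zinildenisuw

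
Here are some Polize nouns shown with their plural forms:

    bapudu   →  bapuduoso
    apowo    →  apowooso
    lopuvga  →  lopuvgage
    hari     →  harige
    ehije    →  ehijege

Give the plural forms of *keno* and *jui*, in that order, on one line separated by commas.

kenooso, juige

The alternation tracks the last vowel of the stem — -oso when the last vowel of the stem is a rounded vowel (*bapudu*, *apowo*); -ge when the last vowel of the stem is an unrounded vowel (*lopuvga*, *hari*, *ehije*).
*keno* — last vowel /o/ (a rounded vowel) → -oso → *kenooso*.
*jui* — last vowel /i/ (an unrounded vowel) → -ge → *juige*.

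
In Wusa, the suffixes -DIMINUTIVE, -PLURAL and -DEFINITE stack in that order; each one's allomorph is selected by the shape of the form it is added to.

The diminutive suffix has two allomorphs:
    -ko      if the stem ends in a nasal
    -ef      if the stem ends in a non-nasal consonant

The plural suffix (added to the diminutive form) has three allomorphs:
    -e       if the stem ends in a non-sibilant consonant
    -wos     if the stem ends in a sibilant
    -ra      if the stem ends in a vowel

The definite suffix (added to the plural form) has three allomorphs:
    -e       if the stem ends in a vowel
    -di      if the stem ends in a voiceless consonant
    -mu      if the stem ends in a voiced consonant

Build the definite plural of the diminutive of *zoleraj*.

zolerajefee

The final consonant of *zoleraj* is /j/, which is non-nasal, so the diminutive suffix is -ef, giving *zolerajef*.
Since the final sound of the diminutive form *zolerajef* is /f/ (a non-sibilant consonant), it takes -e, giving *zolerajefe*.
The plural form *zolerajefe*: final sound = /e/, a vowel → -e → *zolerajefee*.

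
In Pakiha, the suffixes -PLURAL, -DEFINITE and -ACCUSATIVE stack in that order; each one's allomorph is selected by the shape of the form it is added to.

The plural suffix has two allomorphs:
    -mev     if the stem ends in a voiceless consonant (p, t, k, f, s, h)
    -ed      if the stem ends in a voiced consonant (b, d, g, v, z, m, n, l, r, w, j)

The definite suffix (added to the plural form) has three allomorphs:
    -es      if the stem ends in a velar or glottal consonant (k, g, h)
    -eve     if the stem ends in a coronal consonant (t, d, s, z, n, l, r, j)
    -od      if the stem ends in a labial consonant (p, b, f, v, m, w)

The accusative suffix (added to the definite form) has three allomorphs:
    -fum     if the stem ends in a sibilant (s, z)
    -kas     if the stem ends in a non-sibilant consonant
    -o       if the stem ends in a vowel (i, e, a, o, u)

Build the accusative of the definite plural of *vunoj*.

vunojedeveo

Since the final consonant of *vunoj* is /j/ (voiced), it takes -ed, giving *vunojed*.
The plural form *vunojed*: final consonant = /d/, coronal → -eve → *vunojedeve*.
The definite form *vunojedeve*: final sound = /e/, a vowel → -o → *vunojedeveo*.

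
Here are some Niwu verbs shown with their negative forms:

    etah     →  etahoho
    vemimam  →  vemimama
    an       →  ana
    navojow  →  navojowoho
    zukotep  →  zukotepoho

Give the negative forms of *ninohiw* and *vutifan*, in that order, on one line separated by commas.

ninohiwoho, vutifana

Looking at the final consonant of each stem: -a when the stem ends in a nasal (*vemimam*, *an*); -oho when the stem ends in a non-nasal consonant (*etah*, *navojow*, *zukotep*).
Since the final consonant of *ninohiw* is /w/ (non-nasal), it takes -oho, giving *ninohiwoho*.
*vutifan* — final consonant /n/ (a nasal) → -a → *vutifana*.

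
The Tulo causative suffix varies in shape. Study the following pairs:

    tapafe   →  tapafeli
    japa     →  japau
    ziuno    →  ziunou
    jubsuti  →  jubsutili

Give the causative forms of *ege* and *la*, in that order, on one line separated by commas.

egeli, lau

The suffix is conditioned by the last vowel: -li when the last vowel of the stem is a front vowel (*tapafe*, *jubsuti*); -u when the last vowel of the stem is a back vowel (*japa*, *ziuno*).
*ege*: last vowel = /e/, a front vowel → -li → *egeli*.
Since the last vowel of *la* is /a/ (a back vowel), it takes -u, giving *lau*.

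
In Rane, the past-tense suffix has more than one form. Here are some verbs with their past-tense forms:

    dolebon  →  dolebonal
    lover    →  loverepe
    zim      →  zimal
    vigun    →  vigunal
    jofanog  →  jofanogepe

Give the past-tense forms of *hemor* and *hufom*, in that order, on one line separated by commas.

hemorepe, hufomal

The suffix is conditioned by the final consonant: -al when the stem ends in a nasal (*dolebon*, *zim*, *vigun*); -epe when the stem ends in a non-nasal consonant (*lover*, *jofanog*).
*hemor* — final consonant /r/ (non-nasal) → -epe → *hemorepe*.
*hufom* — final consonant /m/ (a nasal) → -al → *hufomal*.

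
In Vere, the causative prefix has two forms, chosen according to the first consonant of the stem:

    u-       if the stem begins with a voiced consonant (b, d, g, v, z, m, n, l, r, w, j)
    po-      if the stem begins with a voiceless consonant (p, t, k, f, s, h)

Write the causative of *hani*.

pohani

*hani*: first consonant = /h/, voiceless → po- → *pohani*.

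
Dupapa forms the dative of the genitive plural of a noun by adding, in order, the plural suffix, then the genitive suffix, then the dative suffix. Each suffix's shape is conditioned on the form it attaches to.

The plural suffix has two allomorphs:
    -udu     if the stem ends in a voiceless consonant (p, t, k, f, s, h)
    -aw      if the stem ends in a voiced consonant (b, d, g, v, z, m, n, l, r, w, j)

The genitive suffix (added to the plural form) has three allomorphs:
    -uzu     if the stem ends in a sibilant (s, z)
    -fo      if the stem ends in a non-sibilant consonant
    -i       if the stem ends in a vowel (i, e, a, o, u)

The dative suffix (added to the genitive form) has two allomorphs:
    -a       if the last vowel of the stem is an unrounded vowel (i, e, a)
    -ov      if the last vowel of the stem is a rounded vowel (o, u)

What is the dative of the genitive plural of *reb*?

*reb* — final consonant /b/ (voiced) → -aw → *rebaw*.
The plural form *rebaw*: final sound = /w/, a non-sibilant consonant → -fo → *rebawfo*.
The genitive form *rebawfo* — last vowel /o/ (a rounded vowel) → -ov → *rebawfoov*.

rebawfoov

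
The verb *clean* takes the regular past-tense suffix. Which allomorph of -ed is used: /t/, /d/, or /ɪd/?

/d/

The stem *clean* ends in a voiced sound other than /d/.
The -ed suffix is realized as /ɪd/ after /t, d/; as /t/ after other voiceless consonants; and as /d/ after other voiced sounds.
So -ed on *clean* is pronounced /d/.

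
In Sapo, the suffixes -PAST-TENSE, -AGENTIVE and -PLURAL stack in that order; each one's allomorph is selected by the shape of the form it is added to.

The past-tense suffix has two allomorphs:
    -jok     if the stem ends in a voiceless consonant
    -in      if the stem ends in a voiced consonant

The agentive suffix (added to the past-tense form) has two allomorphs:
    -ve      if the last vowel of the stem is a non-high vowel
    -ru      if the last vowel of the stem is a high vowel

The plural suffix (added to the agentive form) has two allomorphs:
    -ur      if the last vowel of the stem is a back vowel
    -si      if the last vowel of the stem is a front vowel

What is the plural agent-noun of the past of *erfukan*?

*erfukan* — final consonant /n/ (voiced) → -in → *erfukanin*.
The last vowel of the past-tense form *erfukanin* is /i/, which is a high vowel, so the agentive suffix is -ru, giving *erfukaninru*.
The agentive form *erfukaninru*: last vowel = /u/, a back vowel → -ur → *erfukaninruur*.

erfukaninruur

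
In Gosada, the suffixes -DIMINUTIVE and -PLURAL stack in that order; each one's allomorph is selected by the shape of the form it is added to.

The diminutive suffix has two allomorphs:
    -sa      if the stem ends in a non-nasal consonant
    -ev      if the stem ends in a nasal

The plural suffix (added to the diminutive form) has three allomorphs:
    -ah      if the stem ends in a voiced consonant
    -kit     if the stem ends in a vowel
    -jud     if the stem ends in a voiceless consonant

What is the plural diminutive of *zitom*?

*zitom*: final consonant = /m/, a nasal → -ev → *zitomev*.
The diminutive form *zitomev* — final sound /v/ (a voiced consonant) → -ah → *zitomevah*.

zitomevah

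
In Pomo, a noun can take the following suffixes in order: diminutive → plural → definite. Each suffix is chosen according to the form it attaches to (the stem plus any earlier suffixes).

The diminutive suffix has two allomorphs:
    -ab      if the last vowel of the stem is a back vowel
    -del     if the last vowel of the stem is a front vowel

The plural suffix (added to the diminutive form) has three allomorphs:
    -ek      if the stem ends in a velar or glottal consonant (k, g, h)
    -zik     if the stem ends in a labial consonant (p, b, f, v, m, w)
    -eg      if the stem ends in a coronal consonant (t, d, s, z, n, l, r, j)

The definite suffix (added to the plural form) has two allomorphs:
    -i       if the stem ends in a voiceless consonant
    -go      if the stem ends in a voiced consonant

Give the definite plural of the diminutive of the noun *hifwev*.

*hifwev*: last vowel = /e/, a front vowel → -del → *hifwevdel*.
Since the final consonant of the diminutive form *hifwevdel* is /l/ (coronal), it takes -eg, giving *hifwevdeleg*.
The final consonant of the plural form *hifwevdeleg* is /g/, which is voiced, so the definite suffix is -go, giving *hifwevdeleggo*.

hifwevdeleggo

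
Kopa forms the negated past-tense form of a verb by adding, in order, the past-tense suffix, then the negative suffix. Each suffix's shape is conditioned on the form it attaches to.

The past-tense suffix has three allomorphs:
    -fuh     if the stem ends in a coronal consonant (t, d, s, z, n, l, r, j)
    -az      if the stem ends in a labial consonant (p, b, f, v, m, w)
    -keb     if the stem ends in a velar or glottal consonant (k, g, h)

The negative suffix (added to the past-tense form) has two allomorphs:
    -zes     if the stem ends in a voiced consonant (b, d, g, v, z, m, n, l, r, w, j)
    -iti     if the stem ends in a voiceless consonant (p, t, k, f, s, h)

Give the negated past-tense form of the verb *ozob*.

ozobazzes

Since the final consonant of *ozob* is /b/ (labial), it takes -az, giving *ozobaz*.
The past-tense form *ozobaz* — final consonant /z/ (voiced) → -zes → *ozobazzes*.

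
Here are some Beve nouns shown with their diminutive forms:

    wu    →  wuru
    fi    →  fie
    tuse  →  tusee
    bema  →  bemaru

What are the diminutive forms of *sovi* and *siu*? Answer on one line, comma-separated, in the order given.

Looking at the last vowel of each stem: -e when the last vowel of the stem is a front vowel (*fi*, *tuse*); -ru when the last vowel of the stem is a back vowel (*wu*, *bema*).
*sovi*: last vowel = /i/, a front vowel → -e → *sovie*.
*siu*: last vowel = /u/, a back vowel → -ru → *siuru*.

sovie, siuru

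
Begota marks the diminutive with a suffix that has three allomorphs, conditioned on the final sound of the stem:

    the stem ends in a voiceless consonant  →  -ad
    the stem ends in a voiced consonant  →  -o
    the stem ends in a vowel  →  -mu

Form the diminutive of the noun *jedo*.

*jedo* — final sound /o/ (a vowel) → -mu → *jedomu*.

jedomu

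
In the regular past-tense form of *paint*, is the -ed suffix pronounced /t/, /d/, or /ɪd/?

The stem *paint* ends in /t/ or /d/.
The -ed suffix is realized as /ɪd/ after /t, d/; as /t/ after other voiceless consonants; and as /d/ after other voiced sounds.
So -ed on *paint* is pronounced /ɪd/.

/ɪd/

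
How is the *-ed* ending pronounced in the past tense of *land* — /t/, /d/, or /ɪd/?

The stem *land* ends in /t/ or /d/.
The -ed suffix is realized as /ɪd/ after /t, d/; as /t/ after other voiceless consonants; and as /d/ after other voiced sounds.
So -ed on *land* is pronounced /ɪd/.

/ɪd/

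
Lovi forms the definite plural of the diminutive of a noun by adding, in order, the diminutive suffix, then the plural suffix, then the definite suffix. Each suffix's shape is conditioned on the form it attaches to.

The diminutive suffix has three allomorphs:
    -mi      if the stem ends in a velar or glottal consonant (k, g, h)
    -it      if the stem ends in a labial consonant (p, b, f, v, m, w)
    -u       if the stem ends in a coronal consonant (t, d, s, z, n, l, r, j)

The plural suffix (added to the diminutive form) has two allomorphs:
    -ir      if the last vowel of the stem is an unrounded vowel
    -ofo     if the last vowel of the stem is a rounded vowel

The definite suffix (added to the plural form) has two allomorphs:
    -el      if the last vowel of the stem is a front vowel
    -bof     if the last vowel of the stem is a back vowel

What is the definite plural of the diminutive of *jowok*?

The final consonant of *jowok* is /k/, which is velar/glottal, so the diminutive suffix is -mi, giving *jowokmi*.
The last vowel of the diminutive form *jowokmi* is /i/, which is an unrounded vowel, so the plural suffix is -ir, giving *jowokmiir*.
The plural form *jowokmiir*: last vowel = /i/, a front vowel → -el → *jowokmiirel*.

jowokmiirel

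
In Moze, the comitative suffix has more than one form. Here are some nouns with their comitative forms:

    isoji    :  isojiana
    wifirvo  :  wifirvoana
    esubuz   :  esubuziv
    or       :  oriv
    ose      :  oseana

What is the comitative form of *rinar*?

The suffix is conditioned by the final sound: -iv when the stem ends in a consonant (*esubuz*, *or*); -ana when the stem ends in a vowel (*isoji*, *wifirvo*, *ose*).
Since the final sound of *rinar* is /r/ (a consonant), it takes -iv, giving *rinariv*.

rinariv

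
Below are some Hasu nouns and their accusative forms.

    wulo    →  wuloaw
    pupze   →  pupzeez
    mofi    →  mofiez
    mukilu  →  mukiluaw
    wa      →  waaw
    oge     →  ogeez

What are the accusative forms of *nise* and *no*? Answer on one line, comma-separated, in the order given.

The alternation tracks the last vowel of the stem — -ez when the last vowel of the stem is a front vowel (*pupze*, *mofi*, *oge*); -aw when the last vowel of the stem is a back vowel (*wulo*, *mukilu*, *wa*).
*nise* — last vowel /e/ (a front vowel) → -ez → *niseez*.
Since the last vowel of *no* is /o/ (a back vowel), it takes -aw, giving *noaw*.

niseez, noaw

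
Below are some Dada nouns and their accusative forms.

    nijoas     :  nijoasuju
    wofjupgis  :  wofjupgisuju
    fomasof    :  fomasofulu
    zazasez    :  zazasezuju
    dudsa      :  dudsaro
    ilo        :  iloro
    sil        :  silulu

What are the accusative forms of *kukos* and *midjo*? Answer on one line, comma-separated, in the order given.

The alternation tracks the final sound of the stem — -uju when the stem ends in a sibilant (*nijoas*, *wofjupgis*, *zazasez*); -ulu when the stem ends in a non-sibilant consonant (*fomasof*, *sil*); -ro when the stem ends in a vowel (*dudsa*, *ilo*).
Since the final sound of *kukos* is /s/ (a sibilant), it takes -uju, giving *kukosuju*.
Since the final sound of *midjo* is /o/ (a vowel), it takes -ro, giving *midjoro*.

kukosuju, midjoro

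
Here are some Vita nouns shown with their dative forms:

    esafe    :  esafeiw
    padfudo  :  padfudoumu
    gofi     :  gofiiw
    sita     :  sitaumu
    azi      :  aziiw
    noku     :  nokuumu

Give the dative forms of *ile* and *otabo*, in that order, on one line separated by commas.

ileiw, otaboumu

Looking at the last vowel of each stem: -iw when the last vowel of the stem is a front vowel (*esafe*, *gofi*, *azi*); -umu when the last vowel of the stem is a back vowel (*padfudo*, *sita*, *noku*).
*ile*: last vowel = /e/, a front vowel → -iw → *ileiw*.
*otabo* — last vowel /o/ (a back vowel) → -umu → *otaboumu*.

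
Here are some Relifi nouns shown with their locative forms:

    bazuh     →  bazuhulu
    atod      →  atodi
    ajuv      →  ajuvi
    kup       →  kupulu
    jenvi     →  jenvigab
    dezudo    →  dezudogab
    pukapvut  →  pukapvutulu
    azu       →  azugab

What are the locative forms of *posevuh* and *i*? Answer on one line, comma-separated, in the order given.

Looking at the final sound of each stem: -ulu when the stem ends in a voiceless consonant (*bazuh*, *kup*, *pukapvut*); -i when the stem ends in a voiced consonant (*atod*, *ajuv*); -gab when the stem ends in a vowel (*jenvi*, *dezudo*, *azu*).
The final sound of *posevuh* is /h/, which is a voiceless consonant, so the suffix is -ulu, giving *posevuhulu*.
Since the final sound of *i* is /i/ (a vowel), it takes -gab, giving *igab*.

posevuhulu, igab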